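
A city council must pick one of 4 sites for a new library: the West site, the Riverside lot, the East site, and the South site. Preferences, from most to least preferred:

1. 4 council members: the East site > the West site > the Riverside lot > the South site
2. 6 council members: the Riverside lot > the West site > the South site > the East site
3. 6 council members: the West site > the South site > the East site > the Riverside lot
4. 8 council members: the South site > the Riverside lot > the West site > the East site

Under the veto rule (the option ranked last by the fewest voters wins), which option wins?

the West site

Last-place votes: the West site 0, the Riverside lot 6, the East site 14, the South site 4.
the West site is ranked last by the fewest voters, so the West site wins.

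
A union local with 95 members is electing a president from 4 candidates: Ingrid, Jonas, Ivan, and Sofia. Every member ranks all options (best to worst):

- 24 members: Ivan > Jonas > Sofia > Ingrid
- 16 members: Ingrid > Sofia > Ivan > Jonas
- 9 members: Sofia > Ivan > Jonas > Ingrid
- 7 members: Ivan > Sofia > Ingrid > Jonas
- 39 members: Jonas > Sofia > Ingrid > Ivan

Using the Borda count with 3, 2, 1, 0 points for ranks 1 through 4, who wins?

Sofia

Ingrid: 24·0 + 16·3 + 9·0 + 7·1 + 39·1 = 94
Jonas: 24·2 + 16·0 + 9·1 + 7·0 + 39·3 = 174
Ivan: 24·3 + 16·1 + 9·2 + 7·3 + 39·0 = 127
Sofia: 24·1 + 16·2 + 9·3 + 7·2 + 39·2 = 175
Sofia has the highest Borda score (175).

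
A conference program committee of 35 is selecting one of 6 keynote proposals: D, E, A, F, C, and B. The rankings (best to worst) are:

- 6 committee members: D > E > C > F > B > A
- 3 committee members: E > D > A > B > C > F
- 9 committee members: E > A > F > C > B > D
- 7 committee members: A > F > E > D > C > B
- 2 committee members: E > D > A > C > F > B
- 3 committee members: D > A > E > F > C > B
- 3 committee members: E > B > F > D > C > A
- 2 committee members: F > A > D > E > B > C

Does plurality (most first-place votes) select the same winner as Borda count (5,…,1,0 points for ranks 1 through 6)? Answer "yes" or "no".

Plurality — first-place votes: D 9, E 17, A 7, F 2, C 0, B 0. Winner: E.
Borda — scores: D 91, E 143, A 106, F 94, C 56, B 35. Winner: E.
The two methods agree.

yes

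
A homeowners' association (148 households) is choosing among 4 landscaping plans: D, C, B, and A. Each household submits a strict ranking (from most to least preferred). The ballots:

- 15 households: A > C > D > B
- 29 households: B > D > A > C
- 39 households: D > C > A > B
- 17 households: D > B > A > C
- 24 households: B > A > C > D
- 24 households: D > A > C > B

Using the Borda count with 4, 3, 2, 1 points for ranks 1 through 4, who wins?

D: 15·2 + 29·3 + 39·4 + 17·4 + 24·1 + 24·4 = 461
C: 15·3 + 29·1 + 39·3 + 17·1 + 24·2 + 24·2 = 304
B: 15·1 + 29·4 + 39·1 + 17·3 + 24·4 + 24·1 = 341
A: 15·4 + 29·2 + 39·2 + 17·2 + 24·3 + 24·3 = 374
D has the highest Borda score (461).

D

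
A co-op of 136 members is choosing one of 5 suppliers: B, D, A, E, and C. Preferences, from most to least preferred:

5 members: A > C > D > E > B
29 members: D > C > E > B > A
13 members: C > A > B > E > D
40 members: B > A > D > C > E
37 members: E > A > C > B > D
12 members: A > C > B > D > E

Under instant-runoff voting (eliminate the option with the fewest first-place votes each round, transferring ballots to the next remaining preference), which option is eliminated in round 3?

A

Round 1: B 40, D 29, A 17, E 37, C 13. Eliminate C.
Round 2: B 40, D 29, A 30, E 37. Eliminate D.
Round 3: B 40, A 30, E 66. Eliminate A.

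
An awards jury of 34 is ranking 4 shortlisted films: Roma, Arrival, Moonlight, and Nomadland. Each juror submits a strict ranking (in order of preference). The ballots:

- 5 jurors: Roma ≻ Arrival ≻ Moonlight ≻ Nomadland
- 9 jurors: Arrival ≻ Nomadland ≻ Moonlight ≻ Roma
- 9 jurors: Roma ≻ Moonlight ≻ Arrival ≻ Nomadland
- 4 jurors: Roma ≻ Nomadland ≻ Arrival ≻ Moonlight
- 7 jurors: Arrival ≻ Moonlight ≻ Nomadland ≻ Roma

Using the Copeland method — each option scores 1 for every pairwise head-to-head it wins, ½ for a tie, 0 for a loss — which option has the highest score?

Roma: beats Arrival, Moonlight, and Nomadland → score 3.
Arrival: beats Moonlight and Nomadland; loses to Roma → score 2.
Moonlight: beats Nomadland; loses to Roma and Arrival → score 1.
Nomadland: loses to Roma, Arrival, and Moonlight → score 0.
Roma has the best pairwise record.

Roma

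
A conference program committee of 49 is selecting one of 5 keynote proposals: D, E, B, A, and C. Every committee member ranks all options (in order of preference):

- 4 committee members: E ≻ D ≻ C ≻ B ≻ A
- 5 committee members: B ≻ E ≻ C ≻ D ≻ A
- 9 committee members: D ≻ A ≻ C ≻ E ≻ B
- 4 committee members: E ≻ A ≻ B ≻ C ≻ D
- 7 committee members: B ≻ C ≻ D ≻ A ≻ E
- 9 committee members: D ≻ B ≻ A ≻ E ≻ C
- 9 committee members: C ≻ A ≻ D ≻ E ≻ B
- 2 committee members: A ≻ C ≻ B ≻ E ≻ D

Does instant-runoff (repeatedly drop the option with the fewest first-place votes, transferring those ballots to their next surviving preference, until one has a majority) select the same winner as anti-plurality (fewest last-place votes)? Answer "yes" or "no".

yes

Instant-runoff — R1 D 18, E 8, B 12, A 2, C 9 (A out); R2 D 18, E 8, B 12, C 11 (E out); R3 D 22, B 16, C 11 (C out); R4 D 31, B 18 (D winner). Winner: D.
Anti-plurality — last-place votes: D 6, E 7, B 18, A 9, C 9. Winner: D.
The two methods agree.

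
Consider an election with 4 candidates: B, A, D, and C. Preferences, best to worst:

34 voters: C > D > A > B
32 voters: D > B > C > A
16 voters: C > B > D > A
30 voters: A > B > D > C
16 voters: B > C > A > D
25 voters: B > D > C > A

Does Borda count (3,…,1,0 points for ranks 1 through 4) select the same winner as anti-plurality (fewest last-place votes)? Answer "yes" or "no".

Borda — scores: B 279, A 140, D 260, C 239. Winner: B.
Anti-plurality — last-place votes: B 34, A 73, D 16, C 30. Winner: D.
The two methods disagree.

no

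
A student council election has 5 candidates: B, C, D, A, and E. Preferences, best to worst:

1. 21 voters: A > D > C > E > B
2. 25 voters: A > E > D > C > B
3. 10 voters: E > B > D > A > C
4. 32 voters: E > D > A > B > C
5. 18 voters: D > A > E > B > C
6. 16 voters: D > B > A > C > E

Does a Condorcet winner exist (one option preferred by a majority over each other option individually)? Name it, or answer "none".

Checking pairwise contests:
D beats B 112–10.
B beats C 76–46.
E beats D 67–55.
D beats A 76–46.
A beats E 80–42.
Every option loses at least one head-to-head, so there is no Condorcet winner.

none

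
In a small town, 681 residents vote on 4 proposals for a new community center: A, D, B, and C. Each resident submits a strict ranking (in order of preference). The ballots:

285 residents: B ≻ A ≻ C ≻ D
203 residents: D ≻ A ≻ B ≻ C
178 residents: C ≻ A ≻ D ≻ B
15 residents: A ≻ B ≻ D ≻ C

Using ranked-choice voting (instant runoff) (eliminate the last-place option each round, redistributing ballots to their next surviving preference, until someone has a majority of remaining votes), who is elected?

D

Round 1: A 15, D 203, B 285, C 178. Eliminate A.
Round 2: D 203, B 300, C 178. Eliminate C.
Round 3: D 381, B 300. D has a majority.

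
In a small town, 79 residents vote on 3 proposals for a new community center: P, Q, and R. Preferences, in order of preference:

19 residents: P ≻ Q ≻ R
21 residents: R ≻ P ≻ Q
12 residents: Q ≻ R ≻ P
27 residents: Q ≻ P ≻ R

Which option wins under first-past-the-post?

Q

First-place votes: P 19, Q 39, R 21.
Q has the most first-place votes.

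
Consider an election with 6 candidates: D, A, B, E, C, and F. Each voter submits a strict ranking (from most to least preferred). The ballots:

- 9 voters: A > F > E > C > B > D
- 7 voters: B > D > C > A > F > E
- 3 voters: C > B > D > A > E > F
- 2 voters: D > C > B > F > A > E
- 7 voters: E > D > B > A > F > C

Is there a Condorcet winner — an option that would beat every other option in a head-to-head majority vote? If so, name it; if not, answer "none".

Checking pairwise contests:
B beats D 19–9.
D beats A 19–9.
E beats B 16–12.
A beats E 21–7.
D beats C 16–12.
D beats F 19–9.
Every option loses at least one head-to-head, so there is no Condorcet winner.

none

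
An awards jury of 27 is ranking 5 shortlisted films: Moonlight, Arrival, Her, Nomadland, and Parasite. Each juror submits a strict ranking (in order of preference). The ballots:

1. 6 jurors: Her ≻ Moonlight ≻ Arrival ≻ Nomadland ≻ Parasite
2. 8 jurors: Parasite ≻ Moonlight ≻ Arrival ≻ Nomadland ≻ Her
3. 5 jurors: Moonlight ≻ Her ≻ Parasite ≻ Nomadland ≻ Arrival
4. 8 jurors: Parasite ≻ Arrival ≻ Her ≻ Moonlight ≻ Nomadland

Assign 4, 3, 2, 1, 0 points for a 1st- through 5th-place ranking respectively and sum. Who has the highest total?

Moonlight: 6·3 + 8·3 + 5·4 + 8·1 = 70
Arrival: 6·2 + 8·2 + 5·0 + 8·3 = 52
Her: 6·4 + 8·0 + 5·3 + 8·2 = 55
Nomadland: 6·1 + 8·1 + 5·1 + 8·0 = 19
Parasite: 6·0 + 8·4 + 5·2 + 8·4 = 74
Parasite has the highest Borda score (74).

Parasite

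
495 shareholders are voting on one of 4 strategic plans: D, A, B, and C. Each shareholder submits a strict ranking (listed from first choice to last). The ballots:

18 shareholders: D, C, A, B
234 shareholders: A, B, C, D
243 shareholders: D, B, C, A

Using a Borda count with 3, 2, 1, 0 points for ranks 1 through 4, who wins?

B

D: 18·3 + 234·0 + 243·3 = 783
A: 18·1 + 234·3 + 243·0 = 720
B: 18·0 + 234·2 + 243·2 = 954
C: 18·2 + 234·1 + 243·1 = 513
B has the highest Borda score (954).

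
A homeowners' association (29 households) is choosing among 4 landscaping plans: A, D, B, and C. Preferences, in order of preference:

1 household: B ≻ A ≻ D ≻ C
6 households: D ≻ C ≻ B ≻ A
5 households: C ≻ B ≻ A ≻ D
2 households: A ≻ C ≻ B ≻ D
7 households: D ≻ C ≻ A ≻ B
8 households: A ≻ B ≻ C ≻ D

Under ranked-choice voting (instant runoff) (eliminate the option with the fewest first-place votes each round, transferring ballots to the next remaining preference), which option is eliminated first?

B

Round 1: A 10, D 13, B 1, C 5. Eliminate B.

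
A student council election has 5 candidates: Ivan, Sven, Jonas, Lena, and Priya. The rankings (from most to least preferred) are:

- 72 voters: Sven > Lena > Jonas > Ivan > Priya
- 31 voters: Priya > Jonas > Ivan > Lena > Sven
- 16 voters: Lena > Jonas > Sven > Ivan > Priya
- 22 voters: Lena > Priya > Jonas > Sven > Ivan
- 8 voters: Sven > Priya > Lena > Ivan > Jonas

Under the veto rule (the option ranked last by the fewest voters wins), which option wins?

Last-place votes: Ivan 22, Sven 31, Jonas 8, Lena 0, Priya 88.
Lena is ranked last by the fewest voters, so Lena wins.

Lena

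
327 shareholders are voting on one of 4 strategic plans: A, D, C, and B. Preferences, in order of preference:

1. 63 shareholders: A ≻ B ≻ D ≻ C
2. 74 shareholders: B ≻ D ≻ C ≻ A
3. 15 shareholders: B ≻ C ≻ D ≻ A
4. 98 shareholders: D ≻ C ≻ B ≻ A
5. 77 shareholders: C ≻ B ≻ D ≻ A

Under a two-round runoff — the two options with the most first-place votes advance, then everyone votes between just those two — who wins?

B

Round 1 first-place votes: A 63, D 98, C 77, B 89.
D and B advance.
Runoff: D is preferred to B by 98 voters; B by 229.
B wins the runoff.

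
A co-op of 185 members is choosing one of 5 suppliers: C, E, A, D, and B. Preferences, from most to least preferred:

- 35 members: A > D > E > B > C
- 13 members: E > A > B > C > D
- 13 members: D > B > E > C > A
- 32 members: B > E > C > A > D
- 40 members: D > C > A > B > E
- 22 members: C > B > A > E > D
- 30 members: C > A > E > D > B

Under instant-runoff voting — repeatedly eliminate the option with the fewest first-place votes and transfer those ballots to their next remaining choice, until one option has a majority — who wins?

Round 1: C 52, E 13, A 35, D 53, B 32. Eliminate E.
Round 2: C 52, A 48, D 53, B 32. Eliminate B.
Round 3: C 84, A 48, D 53. Eliminate A.
Round 4: C 97, D 88. C has a majority.

C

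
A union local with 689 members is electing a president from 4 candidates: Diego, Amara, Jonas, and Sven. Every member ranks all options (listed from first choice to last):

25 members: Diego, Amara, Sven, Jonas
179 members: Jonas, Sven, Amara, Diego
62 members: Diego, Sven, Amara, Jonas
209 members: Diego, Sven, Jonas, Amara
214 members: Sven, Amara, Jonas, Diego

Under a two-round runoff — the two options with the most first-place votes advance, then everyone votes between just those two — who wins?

Round 1 first-place votes: Diego 296, Amara 0, Jonas 179, Sven 214.
Diego and Sven advance.
Runoff: Diego is preferred to Sven by 296 voters; Sven by 393.
Sven wins the runoff.

Sven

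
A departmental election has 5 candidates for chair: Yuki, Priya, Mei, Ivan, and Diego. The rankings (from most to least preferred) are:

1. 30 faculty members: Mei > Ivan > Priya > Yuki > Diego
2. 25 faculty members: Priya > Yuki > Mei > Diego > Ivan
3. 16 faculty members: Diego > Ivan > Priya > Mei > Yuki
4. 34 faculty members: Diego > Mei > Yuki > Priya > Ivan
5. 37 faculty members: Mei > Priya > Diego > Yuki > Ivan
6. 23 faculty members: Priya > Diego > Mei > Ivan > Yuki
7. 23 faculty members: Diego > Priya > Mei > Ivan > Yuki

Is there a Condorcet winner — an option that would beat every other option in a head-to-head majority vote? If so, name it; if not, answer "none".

none

Checking pairwise contests:
Priya beats Yuki 154–34.
Mei beats Priya 101–87.
Diego beats Mei 96–92.
Yuki beats Ivan 96–92.
Priya beats Diego 115–73.
Every option loses at least one head-to-head, so there is no Condorcet winner.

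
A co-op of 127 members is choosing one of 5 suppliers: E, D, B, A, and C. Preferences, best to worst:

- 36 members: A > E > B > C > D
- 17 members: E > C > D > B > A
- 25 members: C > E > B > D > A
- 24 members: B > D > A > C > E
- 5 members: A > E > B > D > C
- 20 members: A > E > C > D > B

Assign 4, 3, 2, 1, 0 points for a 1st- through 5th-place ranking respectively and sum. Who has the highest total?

E

E: 36·3 + 17·4 + 25·3 + 24·0 + 5·3 + 20·3 = 326
D: 36·0 + 17·2 + 25·1 + 24·3 + 5·1 + 20·1 = 156
B: 36·2 + 17·1 + 25·2 + 24·4 + 5·2 + 20·0 = 245
A: 36·4 + 17·0 + 25·0 + 24·2 + 5·4 + 20·4 = 292
C: 36·1 + 17·3 + 25·4 + 24·1 + 5·0 + 20·2 = 251
E has the highest Borda score (326).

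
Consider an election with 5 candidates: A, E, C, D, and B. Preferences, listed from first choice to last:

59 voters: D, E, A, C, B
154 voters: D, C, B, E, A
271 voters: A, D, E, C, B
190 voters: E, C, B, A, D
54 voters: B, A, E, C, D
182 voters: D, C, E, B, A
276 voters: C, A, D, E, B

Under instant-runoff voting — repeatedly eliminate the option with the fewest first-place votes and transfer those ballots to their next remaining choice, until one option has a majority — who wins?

Round 1: A 271, E 190, C 276, D 395, B 54. Eliminate B.
Round 2: A 325, E 190, C 276, D 395. Eliminate E.
Round 3: A 325, C 466, D 395. Eliminate A.
Round 4: C 520, D 666. D has a majority.

D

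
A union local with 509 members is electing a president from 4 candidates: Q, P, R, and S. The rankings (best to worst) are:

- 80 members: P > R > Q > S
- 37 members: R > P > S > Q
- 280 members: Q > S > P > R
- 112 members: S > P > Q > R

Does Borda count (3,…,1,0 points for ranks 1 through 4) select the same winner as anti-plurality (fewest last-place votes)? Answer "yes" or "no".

no

Borda — scores: Q 1032, P 818, R 271, S 933. Winner: Q.
Anti-plurality — last-place votes: Q 37, P 0, R 392, S 80. Winner: P.
The two methods disagree.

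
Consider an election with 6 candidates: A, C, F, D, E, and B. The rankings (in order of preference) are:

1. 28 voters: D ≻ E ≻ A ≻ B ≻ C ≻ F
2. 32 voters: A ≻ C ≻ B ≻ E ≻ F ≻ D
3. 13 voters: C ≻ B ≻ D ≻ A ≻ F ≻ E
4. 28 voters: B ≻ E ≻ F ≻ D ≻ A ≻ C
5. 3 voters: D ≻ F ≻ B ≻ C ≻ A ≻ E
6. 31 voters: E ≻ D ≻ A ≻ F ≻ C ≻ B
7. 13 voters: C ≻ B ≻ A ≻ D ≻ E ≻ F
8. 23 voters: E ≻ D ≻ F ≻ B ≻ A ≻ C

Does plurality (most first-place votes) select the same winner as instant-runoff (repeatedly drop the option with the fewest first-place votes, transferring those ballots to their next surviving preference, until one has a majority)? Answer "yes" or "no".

Plurality — first-place votes: A 32, C 26, F 0, D 31, E 54, B 28. Winner: E.
Instant-runoff — R1 A 32, C 26, F 0, D 31, E 54, B 28 (F out); R2 A 32, C 26, D 31, E 54, B 28 (C out); R3 A 32, D 31, E 54, B 54 (D out); R4 A 32, E 82, B 57 (A out); R5 E 82, B 89 (B winner). Winner: B.
The two methods disagree.

no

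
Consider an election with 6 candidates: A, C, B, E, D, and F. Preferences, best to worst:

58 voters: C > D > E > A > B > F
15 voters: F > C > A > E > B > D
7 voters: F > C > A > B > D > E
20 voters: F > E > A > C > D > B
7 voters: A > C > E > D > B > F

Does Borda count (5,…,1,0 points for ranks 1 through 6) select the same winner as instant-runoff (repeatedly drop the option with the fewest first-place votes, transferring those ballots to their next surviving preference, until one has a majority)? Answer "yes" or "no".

yes

Borda — scores: A 277, C 446, B 94, E 305, D 273, F 210. Winner: C.
Instant-runoff — R1 A 7, C 58, B 0, E 0, D 0, F 42 (C winner). Winner: C.
The two methods agree.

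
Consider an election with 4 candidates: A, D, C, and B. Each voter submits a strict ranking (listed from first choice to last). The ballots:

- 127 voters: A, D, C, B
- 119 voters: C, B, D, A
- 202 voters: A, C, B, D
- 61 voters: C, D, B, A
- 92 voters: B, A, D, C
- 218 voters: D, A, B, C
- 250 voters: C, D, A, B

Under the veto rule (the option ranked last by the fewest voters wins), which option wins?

A

Last-place votes: A 180, D 202, C 310, B 377.
A is ranked last by the fewest voters, so A wins.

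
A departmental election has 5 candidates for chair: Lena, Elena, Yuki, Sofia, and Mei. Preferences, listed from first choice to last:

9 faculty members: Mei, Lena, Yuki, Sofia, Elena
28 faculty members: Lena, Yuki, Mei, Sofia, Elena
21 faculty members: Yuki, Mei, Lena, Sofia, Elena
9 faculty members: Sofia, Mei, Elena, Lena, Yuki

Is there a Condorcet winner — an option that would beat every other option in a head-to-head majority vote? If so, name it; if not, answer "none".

Checking pairwise contests:
Mei beats Lena 39–28.
Lena beats Elena 58–9.
Lena beats Yuki 46–21.
Lena beats Sofia 58–9.
Yuki beats Mei 49–18.
Every option loses at least one head-to-head, so there is no Condorcet winner.

none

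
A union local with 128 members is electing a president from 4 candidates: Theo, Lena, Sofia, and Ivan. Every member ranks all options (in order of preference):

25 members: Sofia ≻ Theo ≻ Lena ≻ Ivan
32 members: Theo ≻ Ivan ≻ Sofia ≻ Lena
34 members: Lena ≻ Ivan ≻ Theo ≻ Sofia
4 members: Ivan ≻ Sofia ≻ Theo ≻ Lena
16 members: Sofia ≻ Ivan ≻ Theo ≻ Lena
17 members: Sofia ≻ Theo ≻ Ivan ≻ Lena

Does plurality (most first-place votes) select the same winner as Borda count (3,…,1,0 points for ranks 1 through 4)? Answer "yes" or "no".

Plurality — first-place votes: Theo 32, Lena 34, Sofia 58, Ivan 4. Winner: Sofia.
Borda — scores: Theo 234, Lena 127, Sofia 214, Ivan 193. Winner: Theo.
The two methods disagree.

no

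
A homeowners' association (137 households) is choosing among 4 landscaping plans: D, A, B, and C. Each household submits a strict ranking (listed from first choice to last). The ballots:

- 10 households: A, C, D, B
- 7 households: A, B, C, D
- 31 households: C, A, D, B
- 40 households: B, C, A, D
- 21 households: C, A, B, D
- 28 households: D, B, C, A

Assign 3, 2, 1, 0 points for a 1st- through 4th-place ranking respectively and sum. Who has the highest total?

C

D: 10·1 + 7·0 + 31·1 + 40·0 + 21·0 + 28·3 = 125
A: 10·3 + 7·3 + 31·2 + 40·1 + 21·2 + 28·0 = 195
B: 10·0 + 7·2 + 31·0 + 40·3 + 21·1 + 28·2 = 211
C: 10·2 + 7·1 + 31·3 + 40·2 + 21·3 + 28·1 = 291
C has the highest Borda score (291).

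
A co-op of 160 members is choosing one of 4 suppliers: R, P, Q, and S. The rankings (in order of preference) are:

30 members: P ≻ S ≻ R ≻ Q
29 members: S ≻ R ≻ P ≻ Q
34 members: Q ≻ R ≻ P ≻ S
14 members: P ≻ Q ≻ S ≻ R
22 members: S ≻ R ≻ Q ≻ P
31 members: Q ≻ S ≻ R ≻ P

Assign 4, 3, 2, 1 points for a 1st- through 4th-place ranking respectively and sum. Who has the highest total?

S

R: 30·2 + 29·3 + 34·3 + 14·1 + 22·3 + 31·2 = 391
P: 30·4 + 29·2 + 34·2 + 14·4 + 22·1 + 31·1 = 355
Q: 30·1 + 29·1 + 34·4 + 14·3 + 22·2 + 31·4 = 405
S: 30·3 + 29·4 + 34·1 + 14·2 + 22·4 + 31·3 = 449
S has the highest Borda score (449).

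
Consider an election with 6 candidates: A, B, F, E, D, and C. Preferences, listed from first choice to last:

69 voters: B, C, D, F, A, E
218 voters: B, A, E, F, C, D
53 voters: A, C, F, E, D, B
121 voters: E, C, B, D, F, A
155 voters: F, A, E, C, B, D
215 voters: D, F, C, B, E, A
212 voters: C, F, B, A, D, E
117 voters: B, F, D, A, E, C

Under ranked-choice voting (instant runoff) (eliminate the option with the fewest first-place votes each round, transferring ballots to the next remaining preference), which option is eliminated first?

Round 1: A 53, B 404, F 155, E 121, D 215, C 212. Eliminate A.

A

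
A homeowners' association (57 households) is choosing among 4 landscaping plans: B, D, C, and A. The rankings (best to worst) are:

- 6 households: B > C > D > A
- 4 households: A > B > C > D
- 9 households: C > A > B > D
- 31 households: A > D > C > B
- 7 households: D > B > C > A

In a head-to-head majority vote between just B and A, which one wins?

A

Voters preferring B to A: 13; preferring A to B: 44.
A wins the head-to-head.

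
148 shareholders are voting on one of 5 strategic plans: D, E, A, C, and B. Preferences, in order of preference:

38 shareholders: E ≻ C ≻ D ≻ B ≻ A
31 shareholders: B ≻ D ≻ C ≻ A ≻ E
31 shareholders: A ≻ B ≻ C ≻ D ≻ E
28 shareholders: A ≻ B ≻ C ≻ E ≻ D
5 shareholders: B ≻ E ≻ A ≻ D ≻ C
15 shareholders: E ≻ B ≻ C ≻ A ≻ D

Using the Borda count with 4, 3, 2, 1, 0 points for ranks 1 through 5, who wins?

D: 38·2 + 31·3 + 31·1 + 28·0 + 5·1 + 15·0 = 205
E: 38·4 + 31·0 + 31·0 + 28·1 + 5·3 + 15·4 = 255
A: 38·0 + 31·1 + 31·4 + 28·4 + 5·2 + 15·1 = 292
C: 38·3 + 31·2 + 31·2 + 28·2 + 5·0 + 15·2 = 324
B: 38·1 + 31·4 + 31·3 + 28·3 + 5·4 + 15·3 = 404
B has the highest Borda score (404).

B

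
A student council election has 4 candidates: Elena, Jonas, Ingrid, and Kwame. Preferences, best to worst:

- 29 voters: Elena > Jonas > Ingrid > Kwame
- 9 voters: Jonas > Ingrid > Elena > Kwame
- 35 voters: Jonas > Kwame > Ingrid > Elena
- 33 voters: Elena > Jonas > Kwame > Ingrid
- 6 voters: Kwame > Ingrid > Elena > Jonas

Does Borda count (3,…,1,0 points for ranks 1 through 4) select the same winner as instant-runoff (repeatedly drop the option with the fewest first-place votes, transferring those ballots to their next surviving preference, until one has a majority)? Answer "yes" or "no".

Borda — scores: Elena 201, Jonas 256, Ingrid 94, Kwame 121. Winner: Jonas.
Instant-runoff — R1 Elena 62, Jonas 44, Ingrid 0, Kwame 6 (Elena winner). Winner: Elena.
The two methods disagree.

no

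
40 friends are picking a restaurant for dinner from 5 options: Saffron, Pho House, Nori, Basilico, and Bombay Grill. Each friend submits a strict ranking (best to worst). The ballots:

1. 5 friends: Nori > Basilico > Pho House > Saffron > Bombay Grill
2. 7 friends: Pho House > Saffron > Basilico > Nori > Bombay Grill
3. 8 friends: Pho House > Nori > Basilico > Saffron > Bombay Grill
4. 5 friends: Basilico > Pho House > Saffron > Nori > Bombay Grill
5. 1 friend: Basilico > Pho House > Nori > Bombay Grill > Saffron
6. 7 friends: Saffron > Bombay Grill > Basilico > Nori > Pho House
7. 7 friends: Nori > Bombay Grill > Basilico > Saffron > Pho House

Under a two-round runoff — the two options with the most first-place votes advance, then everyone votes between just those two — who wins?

Round 1 first-place votes: Saffron 7, Pho House 15, Nori 12, Basilico 6, Bombay Grill 0.
Pho House and Nori advance.
Runoff: Pho House is preferred to Nori by 21 voters; Nori by 19.
Pho House wins the runoff.

Pho House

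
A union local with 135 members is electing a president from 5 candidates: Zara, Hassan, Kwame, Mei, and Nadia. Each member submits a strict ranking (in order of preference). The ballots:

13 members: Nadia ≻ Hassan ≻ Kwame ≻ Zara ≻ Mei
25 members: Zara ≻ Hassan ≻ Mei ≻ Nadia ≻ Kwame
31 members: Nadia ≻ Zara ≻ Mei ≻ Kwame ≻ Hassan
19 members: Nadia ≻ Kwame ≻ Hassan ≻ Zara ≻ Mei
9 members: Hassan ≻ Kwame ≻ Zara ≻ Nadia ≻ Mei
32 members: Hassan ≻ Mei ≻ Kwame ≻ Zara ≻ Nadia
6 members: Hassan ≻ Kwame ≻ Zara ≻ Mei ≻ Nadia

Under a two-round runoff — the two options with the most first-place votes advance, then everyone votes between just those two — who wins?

Hassan

Round 1 first-place votes: Zara 25, Hassan 47, Kwame 0, Mei 0, Nadia 63.
Nadia and Hassan advance.
Runoff: Nadia is preferred to Hassan by 63 voters; Hassan by 72.
Hassan wins the runoff.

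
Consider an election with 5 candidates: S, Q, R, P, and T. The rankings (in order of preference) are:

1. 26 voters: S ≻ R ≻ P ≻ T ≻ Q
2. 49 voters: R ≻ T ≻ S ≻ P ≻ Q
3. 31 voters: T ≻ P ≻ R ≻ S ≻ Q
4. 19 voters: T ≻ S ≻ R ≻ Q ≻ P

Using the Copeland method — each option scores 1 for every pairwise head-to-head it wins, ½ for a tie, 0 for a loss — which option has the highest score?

S: beats Q and P; loses to R and T → score 2.
Q: loses to S, R, P, and T → score 0.
R: beats S, Q, P, and T → score 4.
P: beats Q; loses to S, R, and T → score 1.
T: beats S, Q, and P; loses to R → score 3.
R has the best pairwise record.

R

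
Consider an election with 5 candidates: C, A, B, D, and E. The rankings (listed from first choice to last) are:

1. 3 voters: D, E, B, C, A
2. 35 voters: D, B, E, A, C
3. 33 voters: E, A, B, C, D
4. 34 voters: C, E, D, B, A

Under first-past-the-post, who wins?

D

First-place votes: C 34, A 0, B 0, D 38, E 33.
D has the most first-place votes.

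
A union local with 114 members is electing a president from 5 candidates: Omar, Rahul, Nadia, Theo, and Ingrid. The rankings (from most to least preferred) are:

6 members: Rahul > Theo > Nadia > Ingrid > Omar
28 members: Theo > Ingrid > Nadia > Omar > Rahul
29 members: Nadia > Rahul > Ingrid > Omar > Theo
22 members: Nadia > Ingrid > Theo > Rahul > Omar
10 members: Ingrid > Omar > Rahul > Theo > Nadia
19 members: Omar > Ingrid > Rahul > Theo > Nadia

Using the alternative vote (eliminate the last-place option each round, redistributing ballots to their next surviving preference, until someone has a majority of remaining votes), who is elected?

Theo

Round 1: Omar 19, Rahul 6, Nadia 51, Theo 28, Ingrid 10. Eliminate Rahul.
Round 2: Omar 19, Nadia 51, Theo 34, Ingrid 10. Eliminate Ingrid.
Round 3: Omar 29, Nadia 51, Theo 34. Eliminate Omar.
Round 4: Nadia 51, Theo 63. Theo has a majority.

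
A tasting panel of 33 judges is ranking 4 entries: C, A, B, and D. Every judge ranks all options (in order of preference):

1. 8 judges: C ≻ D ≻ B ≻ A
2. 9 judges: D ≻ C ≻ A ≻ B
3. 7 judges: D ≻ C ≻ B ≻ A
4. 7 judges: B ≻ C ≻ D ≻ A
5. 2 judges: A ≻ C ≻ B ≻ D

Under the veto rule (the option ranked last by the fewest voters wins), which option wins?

Last-place votes: C 0, A 22, B 9, D 2.
C is ranked last by the fewest voters, so C wins.

C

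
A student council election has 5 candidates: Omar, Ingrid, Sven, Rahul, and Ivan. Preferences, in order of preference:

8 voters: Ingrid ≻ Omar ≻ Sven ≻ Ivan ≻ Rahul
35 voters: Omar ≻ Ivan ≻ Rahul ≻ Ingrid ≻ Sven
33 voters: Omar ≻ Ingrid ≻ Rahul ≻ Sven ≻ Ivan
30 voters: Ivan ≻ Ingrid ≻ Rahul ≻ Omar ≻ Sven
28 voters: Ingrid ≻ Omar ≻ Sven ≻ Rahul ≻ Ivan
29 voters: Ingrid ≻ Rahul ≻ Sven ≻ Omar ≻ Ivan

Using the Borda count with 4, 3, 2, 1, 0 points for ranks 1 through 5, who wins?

Omar: 8·3 + 35·4 + 33·4 + 30·1 + 28·3 + 29·1 = 439
Ingrid: 8·4 + 35·1 + 33·3 + 30·3 + 28·4 + 29·4 = 484
Sven: 8·2 + 35·0 + 33·1 + 30·0 + 28·2 + 29·2 = 163
Rahul: 8·0 + 35·2 + 33·2 + 30·2 + 28·1 + 29·3 = 311
Ivan: 8·1 + 35·3 + 33·0 + 30·4 + 28·0 + 29·0 = 233
Ingrid has the highest Borda score (484).

Ingrid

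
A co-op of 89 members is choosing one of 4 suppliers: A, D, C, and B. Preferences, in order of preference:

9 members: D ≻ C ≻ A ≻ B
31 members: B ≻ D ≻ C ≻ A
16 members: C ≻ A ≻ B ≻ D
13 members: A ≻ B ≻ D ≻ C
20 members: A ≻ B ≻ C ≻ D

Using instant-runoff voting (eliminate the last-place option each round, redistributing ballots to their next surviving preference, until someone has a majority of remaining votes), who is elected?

Round 1: A 33, D 9, C 16, B 31. Eliminate D.
Round 2: A 33, C 25, B 31. Eliminate C.
Round 3: A 58, B 31. A has a majority.

A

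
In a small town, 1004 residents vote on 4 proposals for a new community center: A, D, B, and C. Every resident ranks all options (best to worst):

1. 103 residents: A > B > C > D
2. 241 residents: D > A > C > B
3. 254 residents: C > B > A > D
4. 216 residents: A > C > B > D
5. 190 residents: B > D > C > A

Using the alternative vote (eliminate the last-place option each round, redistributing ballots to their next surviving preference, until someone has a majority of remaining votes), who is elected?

Round 1: A 319, D 241, B 190, C 254. Eliminate B.
Round 2: A 319, D 431, C 254. Eliminate C.
Round 3: A 573, D 431. A has a majority.

A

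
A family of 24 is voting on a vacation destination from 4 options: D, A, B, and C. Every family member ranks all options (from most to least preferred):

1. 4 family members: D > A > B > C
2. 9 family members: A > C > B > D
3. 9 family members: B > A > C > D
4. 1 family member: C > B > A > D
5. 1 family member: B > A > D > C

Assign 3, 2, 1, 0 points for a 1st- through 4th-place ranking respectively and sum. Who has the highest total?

D: 4·3 + 9·0 + 9·0 + 1·0 + 1·1 = 13
A: 4·2 + 9·3 + 9·2 + 1·1 + 1·2 = 56
B: 4·1 + 9·1 + 9·3 + 1·2 + 1·3 = 45
C: 4·0 + 9·2 + 9·1 + 1·3 + 1·0 = 30
A has the highest Borda score (56).

A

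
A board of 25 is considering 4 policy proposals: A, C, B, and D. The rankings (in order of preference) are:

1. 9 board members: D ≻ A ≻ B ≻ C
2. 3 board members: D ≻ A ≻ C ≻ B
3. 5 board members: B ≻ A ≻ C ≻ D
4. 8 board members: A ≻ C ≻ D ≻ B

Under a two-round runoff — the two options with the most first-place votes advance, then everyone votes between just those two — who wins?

A

Round 1 first-place votes: A 8, C 0, B 5, D 12.
D and A advance.
Runoff: D is preferred to A by 12 voters; A by 13.
A wins the runoff.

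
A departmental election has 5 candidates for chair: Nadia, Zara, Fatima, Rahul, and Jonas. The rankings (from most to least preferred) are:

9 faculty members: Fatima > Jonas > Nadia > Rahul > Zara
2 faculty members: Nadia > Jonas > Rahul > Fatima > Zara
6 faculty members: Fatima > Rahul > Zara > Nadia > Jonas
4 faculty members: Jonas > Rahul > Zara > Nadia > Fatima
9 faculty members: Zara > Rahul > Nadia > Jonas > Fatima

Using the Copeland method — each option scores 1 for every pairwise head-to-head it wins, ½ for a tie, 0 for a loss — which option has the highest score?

Rahul

Nadia: beats Jonas; ties Fatima; loses to Zara and Rahul → score 1.5.
Zara: beats Nadia; ties Jonas; loses to Fatima and Rahul → score 1.5.
Fatima: beats Zara; ties Nadia, Rahul, and Jonas → score 2.5.
Rahul: beats Nadia and Zara; ties Fatima and Jonas → score 3.
Jonas: ties Zara, Fatima, and Rahul; loses to Nadia → score 1.5.
Rahul has the best pairwise record.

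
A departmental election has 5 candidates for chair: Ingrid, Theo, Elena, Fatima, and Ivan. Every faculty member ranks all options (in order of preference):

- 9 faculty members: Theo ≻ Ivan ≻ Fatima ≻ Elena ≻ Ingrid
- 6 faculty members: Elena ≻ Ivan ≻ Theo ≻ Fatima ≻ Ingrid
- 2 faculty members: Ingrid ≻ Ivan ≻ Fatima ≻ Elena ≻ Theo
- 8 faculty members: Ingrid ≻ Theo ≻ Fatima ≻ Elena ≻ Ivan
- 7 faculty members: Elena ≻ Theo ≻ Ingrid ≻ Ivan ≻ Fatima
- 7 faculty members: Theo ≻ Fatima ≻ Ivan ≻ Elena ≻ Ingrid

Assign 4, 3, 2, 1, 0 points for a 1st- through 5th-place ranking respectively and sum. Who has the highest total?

Ingrid: 9·0 + 6·0 + 2·4 + 8·4 + 7·2 + 7·0 = 54
Theo: 9·4 + 6·2 + 2·0 + 8·3 + 7·3 + 7·4 = 121
Elena: 9·1 + 6·4 + 2·1 + 8·1 + 7·4 + 7·1 = 78
Fatima: 9·2 + 6·1 + 2·2 + 8·2 + 7·0 + 7·3 = 65
Ivan: 9·3 + 6·3 + 2·3 + 8·0 + 7·1 + 7·2 = 72
Theo has the highest Borda score (121).

Theo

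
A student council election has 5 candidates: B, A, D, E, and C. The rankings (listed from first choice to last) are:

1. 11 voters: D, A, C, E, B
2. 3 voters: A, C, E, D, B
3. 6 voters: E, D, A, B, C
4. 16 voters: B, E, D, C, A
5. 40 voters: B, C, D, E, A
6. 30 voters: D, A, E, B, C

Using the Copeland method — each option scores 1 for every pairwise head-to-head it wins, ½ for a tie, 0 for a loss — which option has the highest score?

B

B: beats A, D, E, and C → score 4.
A: loses to B, D, E, and C → score 0.
D: beats A, E, and C; loses to B → score 3.
E: beats A; loses to B, D, and C → score 1.
C: beats A and E; loses to B and D → score 2.
B has the best pairwise record.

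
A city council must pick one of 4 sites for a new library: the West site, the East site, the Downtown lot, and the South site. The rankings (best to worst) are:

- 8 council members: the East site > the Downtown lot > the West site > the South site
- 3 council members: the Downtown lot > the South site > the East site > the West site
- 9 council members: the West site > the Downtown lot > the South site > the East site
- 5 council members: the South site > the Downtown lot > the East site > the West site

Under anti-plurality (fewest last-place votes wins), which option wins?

Last-place votes: the West site 8, the East site 9, the Downtown lot 0, the South site 8.
the Downtown lot is ranked last by the fewest voters, so the Downtown lot wins.

the Downtown lot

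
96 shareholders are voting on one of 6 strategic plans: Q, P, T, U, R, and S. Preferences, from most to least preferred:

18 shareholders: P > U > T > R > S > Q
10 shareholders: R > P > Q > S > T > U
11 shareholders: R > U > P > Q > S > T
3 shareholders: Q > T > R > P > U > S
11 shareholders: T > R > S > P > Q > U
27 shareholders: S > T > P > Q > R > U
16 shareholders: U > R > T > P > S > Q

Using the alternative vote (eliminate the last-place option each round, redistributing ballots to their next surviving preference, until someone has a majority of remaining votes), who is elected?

R

Round 1: Q 3, P 18, T 11, U 16, R 21, S 27. Eliminate Q.
Round 2: P 18, T 14, U 16, R 21, S 27. Eliminate T.
Round 3: P 18, U 16, R 35, S 27. Eliminate U.
Round 4: P 18, R 51, S 27. R has a majority.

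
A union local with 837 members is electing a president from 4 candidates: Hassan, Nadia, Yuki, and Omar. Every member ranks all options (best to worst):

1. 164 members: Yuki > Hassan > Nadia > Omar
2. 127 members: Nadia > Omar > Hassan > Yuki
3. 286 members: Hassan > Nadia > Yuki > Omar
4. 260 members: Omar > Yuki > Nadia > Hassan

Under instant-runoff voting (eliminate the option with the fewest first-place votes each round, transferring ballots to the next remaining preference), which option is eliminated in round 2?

Yuki

Round 1: Hassan 286, Nadia 127, Yuki 164, Omar 260. Eliminate Nadia.
Round 2: Hassan 286, Yuki 164, Omar 387. Eliminate Yuki.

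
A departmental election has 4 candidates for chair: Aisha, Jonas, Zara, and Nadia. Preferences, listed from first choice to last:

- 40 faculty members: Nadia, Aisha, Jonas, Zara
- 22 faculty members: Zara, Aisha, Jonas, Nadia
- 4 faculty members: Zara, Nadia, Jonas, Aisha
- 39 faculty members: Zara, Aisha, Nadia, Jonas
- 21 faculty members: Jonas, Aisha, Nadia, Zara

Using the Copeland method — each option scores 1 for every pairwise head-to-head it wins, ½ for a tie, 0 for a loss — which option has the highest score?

Aisha: beats Jonas and Nadia; loses to Zara → score 2.
Jonas: loses to Aisha, Zara, and Nadia → score 0.
Zara: beats Aisha, Jonas, and Nadia → score 3.
Nadia: beats Jonas; loses to Aisha and Zara → score 1.
Zara has the best pairwise record.

Zara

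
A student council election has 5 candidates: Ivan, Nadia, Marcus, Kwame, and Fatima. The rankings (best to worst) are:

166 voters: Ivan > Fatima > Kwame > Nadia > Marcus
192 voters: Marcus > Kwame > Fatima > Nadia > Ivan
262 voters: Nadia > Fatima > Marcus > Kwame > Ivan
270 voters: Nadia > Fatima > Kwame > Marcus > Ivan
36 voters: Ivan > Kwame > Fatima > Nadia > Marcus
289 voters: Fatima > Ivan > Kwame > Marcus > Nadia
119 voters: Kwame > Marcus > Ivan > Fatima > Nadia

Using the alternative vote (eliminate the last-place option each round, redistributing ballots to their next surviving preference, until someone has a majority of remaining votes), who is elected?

Round 1: Ivan 202, Nadia 532, Marcus 192, Kwame 119, Fatima 289. Eliminate Kwame.
Round 2: Ivan 202, Nadia 532, Marcus 311, Fatima 289. Eliminate Ivan.
Round 3: Nadia 532, Marcus 311, Fatima 491. Eliminate Marcus.
Round 4: Nadia 532, Fatima 802. Fatima has a majority.

Fatima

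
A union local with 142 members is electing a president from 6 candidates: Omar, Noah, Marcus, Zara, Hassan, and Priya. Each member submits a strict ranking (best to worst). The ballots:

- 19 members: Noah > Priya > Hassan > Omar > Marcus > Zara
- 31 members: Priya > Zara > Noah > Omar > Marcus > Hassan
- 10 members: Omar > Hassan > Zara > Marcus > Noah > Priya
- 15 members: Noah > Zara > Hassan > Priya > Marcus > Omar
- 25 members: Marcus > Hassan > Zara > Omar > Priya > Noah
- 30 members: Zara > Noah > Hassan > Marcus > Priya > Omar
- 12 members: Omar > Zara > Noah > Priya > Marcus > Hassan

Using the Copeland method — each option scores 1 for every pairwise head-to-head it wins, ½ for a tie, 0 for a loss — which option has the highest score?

Omar: beats Marcus; loses to Noah, Zara, Hassan, and Priya → score 1.
Noah: beats Omar, Marcus, Hassan, and Priya; loses to Zara → score 4.
Marcus: loses to Omar, Noah, Zara, Hassan, and Priya → score 0.
Zara: beats Omar, Noah, Marcus, Hassan, and Priya → score 5.
Hassan: beats Omar, Marcus, and Priya; loses to Noah and Zara → score 3.
Priya: beats Omar and Marcus; loses to Noah, Zara, and Hassan → score 2.
Zara has the best pairwise record.

Zara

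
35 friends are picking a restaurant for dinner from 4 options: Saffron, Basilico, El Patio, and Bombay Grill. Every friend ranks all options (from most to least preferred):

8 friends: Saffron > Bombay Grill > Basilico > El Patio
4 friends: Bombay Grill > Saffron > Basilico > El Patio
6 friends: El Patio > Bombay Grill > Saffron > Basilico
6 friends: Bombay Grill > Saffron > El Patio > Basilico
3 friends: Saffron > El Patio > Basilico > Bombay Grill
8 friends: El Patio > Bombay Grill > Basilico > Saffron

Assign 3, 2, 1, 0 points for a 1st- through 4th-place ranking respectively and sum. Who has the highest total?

Saffron: 8·3 + 4·2 + 6·1 + 6·2 + 3·3 + 8·0 = 59
Basilico: 8·1 + 4·1 + 6·0 + 6·0 + 3·1 + 8·1 = 23
El Patio: 8·0 + 4·0 + 6·3 + 6·1 + 3·2 + 8·3 = 54
Bombay Grill: 8·2 + 4·3 + 6·2 + 6·3 + 3·0 + 8·2 = 74
Bombay Grill has the highest Borda score (74).

Bombay Grill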